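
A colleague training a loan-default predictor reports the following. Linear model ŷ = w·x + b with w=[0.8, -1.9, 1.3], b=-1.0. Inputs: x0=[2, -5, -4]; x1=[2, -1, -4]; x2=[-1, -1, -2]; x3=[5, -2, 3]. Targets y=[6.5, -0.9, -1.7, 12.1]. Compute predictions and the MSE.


ŷ0 = (0.8)·(2) + (-1.9)·(-5) + (1.3)·(-4) - 1.0 = 4.9
ŷ1 = (0.8)·(2) + (-1.9)·(-1) + (1.3)·(-4) - 1.0 = -2.7
ŷ2 = (0.8)·(-1) + (-1.9)·(-1) + (1.3)·(-2) - 1.0 = -2.5
ŷ3 = (0.8)·(5) + (-1.9)·(-2) + (1.3)·(3) - 1.0 = 10.7
errors² = [2.56, 3.24, 0.64, 1.96]
MSE = 8.4000/4 = 2.1

2.1


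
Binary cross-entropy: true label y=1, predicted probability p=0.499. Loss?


BCE = -[y·ln(p) + (1-y)·ln(1-p)]
= -1·ln(0.499) - 0
= -ln(0.499) = 0.6951

0.6951


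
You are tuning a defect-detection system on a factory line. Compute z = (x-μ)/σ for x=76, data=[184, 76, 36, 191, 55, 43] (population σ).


μ = 97.5, σ = 64.8659
z = (76 - 97.5)/64.8659 = -0.3315

-0.3315


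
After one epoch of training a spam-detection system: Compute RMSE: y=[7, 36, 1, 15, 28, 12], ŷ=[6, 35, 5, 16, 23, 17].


MSE = 69/6 = 11.5
RMSE = √(69/6) = 3.3912

3.3912


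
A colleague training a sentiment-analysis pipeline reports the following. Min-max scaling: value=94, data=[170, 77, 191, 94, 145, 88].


min=77, max=191
(94-77)/(191-77) = 17/114 = 0.1491

0.1491


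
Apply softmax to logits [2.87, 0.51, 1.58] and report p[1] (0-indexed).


Exponentials: e^2.87=17.637, e^0.51=1.6653, e^1.58=4.855
Sum = 24.1573
Softmax = [0.7301, 0.0689, 0.201]
p[1] = 1.6653/24.1573 = 0.0689

0.0689


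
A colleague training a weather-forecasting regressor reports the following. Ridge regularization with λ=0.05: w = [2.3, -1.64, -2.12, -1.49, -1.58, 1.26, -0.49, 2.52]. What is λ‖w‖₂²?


‖w‖₂² = (2.3)² + (-1.64)² + (-2.12)² + (-1.49)² + (-1.58)² + (1.26)² + (-0.49)² + (2.52)²
     = 5.29 + 2.6896 + 4.4944 + 2.2201 + 2.4964 + 1.5876 + 0.2401 + 6.3504
     = 25.3686
λ·‖w‖₂² = 0.05·25.3686 = 1.26843

1.26843


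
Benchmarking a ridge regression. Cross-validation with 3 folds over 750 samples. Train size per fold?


Fold size = 750/3 = 250
Training per fold = 750 - 250 = 500

500


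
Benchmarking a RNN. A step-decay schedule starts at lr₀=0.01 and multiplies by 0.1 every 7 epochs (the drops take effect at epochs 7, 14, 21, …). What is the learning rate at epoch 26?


n_drops = ⌊26/7⌋ = 3
lr = 0.01·0.1^3 = 0.01·0.001 = 0.00001

0.00001


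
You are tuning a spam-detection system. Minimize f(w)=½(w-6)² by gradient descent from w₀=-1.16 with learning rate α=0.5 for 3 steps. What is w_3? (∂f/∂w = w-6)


step 1: grad = -1.16-6 = -7.16; w = -1.16 - 0.5·(-7.16) = 2.42
step 2: grad = 2.42-6 = -3.58; w = 2.42 - 0.5·(-3.58) = 4.21
step 3: grad = 4.21-6 = -1.79; w = 4.21 - 0.5·(-1.79) = 5.105

5.105


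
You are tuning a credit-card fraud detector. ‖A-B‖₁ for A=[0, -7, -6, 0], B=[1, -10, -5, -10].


d = |0-1| + |-7+ 10| + |-6+ 5| + |0+ 10|
  = 1 + 3 + 1 + 10
  = 15

15


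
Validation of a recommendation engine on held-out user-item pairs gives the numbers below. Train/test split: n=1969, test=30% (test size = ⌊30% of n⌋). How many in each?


Test = ⌊1969·30/100⌋ = 590
Train = 1969 - 590 = 1379

Train: 1379, Test: 590


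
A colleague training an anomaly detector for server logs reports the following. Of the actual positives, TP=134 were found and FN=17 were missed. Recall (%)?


Recall = TP/(TP+FN)
= 134/(134+17)
= 134/151 = 88.74%

88.74%


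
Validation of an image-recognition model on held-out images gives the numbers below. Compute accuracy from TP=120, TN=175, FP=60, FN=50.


Accuracy = (TP+TN)/(TP+TN+FP+FN)
= (120+175)/(405)
= 295/405 = 72.84%

72.84%


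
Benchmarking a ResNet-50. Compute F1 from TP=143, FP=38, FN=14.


Precision = 143/181 = 0.7901
Recall = 143/157 = 0.9108
F1 = 2·P·R/(P+R) = 2·TP/(2·TP+FP+FN) = 286/(286+38+14) = 286/338 = 0.8462

0.8462


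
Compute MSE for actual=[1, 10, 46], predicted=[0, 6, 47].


Squared errors: (1-0)²=1, (10-6)²=16, (46-47)²=1
Sum = 18
MSE = 18/3 = 6

6


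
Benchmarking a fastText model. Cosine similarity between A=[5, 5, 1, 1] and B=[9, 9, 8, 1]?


A·B = 5·9 + 5·9 + 1·8 + 1·1 = 99
‖A‖ = √52 = 7.2111, ‖B‖ = √227 = 15.0665
cos = 99/(√52·√227) = 99/√11804 = 0.9112

0.9112


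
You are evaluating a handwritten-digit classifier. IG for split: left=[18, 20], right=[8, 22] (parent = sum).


Parent = [26, 42], H_parent = 0.9597
H_left = 0.998 (n=38), H_right = 0.8366 (n=30)
H_children = (38/68)·0.998 + (30/68)·0.8366 = 0.9268
IG = 0.9597 - 0.9268 = 0.0329

0.0329


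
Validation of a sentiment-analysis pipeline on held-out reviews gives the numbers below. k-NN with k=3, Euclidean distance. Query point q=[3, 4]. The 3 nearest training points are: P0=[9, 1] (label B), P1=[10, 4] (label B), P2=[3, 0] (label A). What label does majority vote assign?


d(q,P0) = 6.7082  (label B)
d(q,P1) = 7.0  (label B)
d(q,P2) = 4.0  (label A)
Votes: A=1, B=2
Majority → B

B


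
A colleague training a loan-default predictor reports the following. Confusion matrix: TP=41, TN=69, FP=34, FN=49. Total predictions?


Total = TP + TN + FP + FN
= 41 + 69 + 34 + 49
= 193
(Predicted positive: 75, predicted negative: 118)

193


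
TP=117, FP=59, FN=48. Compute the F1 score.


Precision = 117/176 = 0.6648
Recall = 117/165 = 0.7091
F1 = 2·P·R/(P+R) = 2·TP/(2·TP+FP+FN) = 234/(234+59+48) = 234/341 = 0.6862

0.6862


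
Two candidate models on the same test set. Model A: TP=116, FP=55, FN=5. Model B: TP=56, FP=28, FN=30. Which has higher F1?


Model A: P=116/171=0.6784, R=116/121=0.9587, F1=2PR/(P+R)=2TP/(2TP+FP+FN)=232/292=0.7945
Model B: P=56/84=0.6667, R=56/86=0.6512, F1=2PR/(P+R)=2TP/(2TP+FP+FN)=112/170=0.6588
0.7945 > 0.6588 → Model A

Model A


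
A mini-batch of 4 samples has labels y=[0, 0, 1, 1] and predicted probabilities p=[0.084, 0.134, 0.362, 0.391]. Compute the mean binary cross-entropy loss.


L[0] = -ln(1-0.084) = -ln(0.916) = 0.0877
L[1] = -ln(1-0.134) = -ln(0.866) = 0.1439
L[2] = -ln(0.362) = 1.0161
L[3] = -ln(0.391) = 0.939
mean = (0.0877 + 0.1439 + 1.0161 + 0.939)/4 = 0.5467

0.5467


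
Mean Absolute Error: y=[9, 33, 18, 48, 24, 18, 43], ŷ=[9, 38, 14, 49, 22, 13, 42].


Absolute errors: |9-9|=0, |33-38|=5, |18-14|=4, |48-49|=1, |24-22|=2, |18-13|=5, |43-42|=1
Sum = 18
MAE = 18/7 = 18/7

18/7


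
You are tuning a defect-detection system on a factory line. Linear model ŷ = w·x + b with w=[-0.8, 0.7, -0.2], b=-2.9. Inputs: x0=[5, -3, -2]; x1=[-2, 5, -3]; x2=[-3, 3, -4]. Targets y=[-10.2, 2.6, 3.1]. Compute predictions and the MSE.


ŷ0 = (-0.8)·(5) + (0.7)·(-3) + (-0.2)·(-2) - 2.9 = -8.6
ŷ1 = (-0.8)·(-2) + (0.7)·(5) + (-0.2)·(-3) - 2.9 = 2.8
ŷ2 = (-0.8)·(-3) + (0.7)·(3) + (-0.2)·(-4) - 2.9 = 2.4
errors² = [2.56, 0.04, 0.49]
MSE = 3.0900/3 = 1.03

1.03


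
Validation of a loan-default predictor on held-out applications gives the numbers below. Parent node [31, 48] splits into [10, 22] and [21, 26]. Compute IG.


Parent = [31, 48], H_parent = 0.9663
H_left = 0.896 (n=32), H_right = 0.9918 (n=47)
H_children = (32/79)·0.896 + (47/79)·0.9918 = 0.953
IG = 0.9663 - 0.953 = 0.0133

0.0133


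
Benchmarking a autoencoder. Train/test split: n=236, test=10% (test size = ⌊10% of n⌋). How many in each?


Test = ⌊236·10/100⌋ = 23
Train = 236 - 23 = 213

Train: 213, Test: 23


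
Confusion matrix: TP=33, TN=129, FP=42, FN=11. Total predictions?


Total = TP + TN + FP + FN
= 33 + 129 + 42 + 11
= 215
(Predicted positive: 75, predicted negative: 140)

215


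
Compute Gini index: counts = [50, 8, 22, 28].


Probabilities: [50/108, 8/108, 22/108, 28/108] ≈ [0.463, 0.0741, 0.2037, 0.2593]
Σpᵢ² = (2500 + 64 + 484 + 784)/108² = 3832/11664
Gini = 1 - Σpᵢ² = 1 - 3832/11664 = 0.6715

0.6715


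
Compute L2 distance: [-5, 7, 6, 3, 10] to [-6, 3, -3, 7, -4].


d = √((-5+ 6)² + (7-3)² + (6+ 3)² + (3-7)² + (10+ 4)²)
  = √(1 + 16 + 81 + 16 + 196)
  = √310 = 17.6068

17.6068


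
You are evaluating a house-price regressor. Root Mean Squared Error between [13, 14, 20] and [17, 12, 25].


MSE = 45/3 = 15
RMSE = √(45/3) = 3.873

3.873


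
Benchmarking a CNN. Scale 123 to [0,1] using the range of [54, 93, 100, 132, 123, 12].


min=12, max=132
(123-12)/(132-12) = 111/120 = 0.925

0.925


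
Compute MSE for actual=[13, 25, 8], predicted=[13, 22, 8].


Squared errors: (13-13)²=0, (25-22)²=9, (8-8)²=0
Sum = 9
MSE = 9/3 = 3

3


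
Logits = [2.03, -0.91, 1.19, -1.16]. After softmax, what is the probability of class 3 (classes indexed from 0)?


Exponentials: e^2.03=7.6141, e^-0.91=0.4025, e^1.19=3.2871, e^-1.16=0.3135
Sum = 11.6172
Softmax = [0.6554, 0.0346, 0.283, 0.027]
p[3] = 0.3135/11.6172 = 0.027

0.027


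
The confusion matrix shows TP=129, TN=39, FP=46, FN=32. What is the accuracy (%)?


Accuracy = (TP+TN)/(TP+TN+FP+FN)
= (129+39)/(246)
= 168/246 = 68.29%

68.29%


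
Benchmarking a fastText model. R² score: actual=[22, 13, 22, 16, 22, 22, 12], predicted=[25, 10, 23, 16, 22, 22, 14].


ȳ = 18.4286
SS_res = Σ(y-ŷ)² = 23
SS_tot = Σ(y-ȳ)² = 127.71
R² = 1 - SS_res/SS_tot = 1 - 0.1801 = 0.8199

0.8199


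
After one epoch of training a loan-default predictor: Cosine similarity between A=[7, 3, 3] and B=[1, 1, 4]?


A·B = 7·1 + 3·1 + 3·4 = 22
‖A‖ = √67 = 8.1854, ‖B‖ = √18 = 4.2426
cos = 22/(√67·√18) = 22/√1206 = 0.6335

0.6335


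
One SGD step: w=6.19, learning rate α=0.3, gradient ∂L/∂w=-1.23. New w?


w_new = w - α·∇
= 6.19 - 0.3·-1.23
= 6.19 + 0.369
= 6.559

6.559


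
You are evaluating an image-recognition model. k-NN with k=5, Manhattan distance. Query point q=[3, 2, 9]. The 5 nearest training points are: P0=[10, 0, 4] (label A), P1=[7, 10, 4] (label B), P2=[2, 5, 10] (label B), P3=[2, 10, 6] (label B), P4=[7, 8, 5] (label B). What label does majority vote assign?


d(q,P0) = 14  (label A)
d(q,P1) = 17  (label B)
d(q,P2) = 5  (label B)
d(q,P3) = 12  (label B)
d(q,P4) = 14  (label B)
Votes: A=1, B=4
Majority → B

B


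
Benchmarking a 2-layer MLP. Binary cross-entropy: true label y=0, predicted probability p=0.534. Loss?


BCE = -[y·ln(p) + (1-y)·ln(1-p)]
= -0 - 1·ln(1-0.534)
= -ln(0.466) = 0.7636

0.7636


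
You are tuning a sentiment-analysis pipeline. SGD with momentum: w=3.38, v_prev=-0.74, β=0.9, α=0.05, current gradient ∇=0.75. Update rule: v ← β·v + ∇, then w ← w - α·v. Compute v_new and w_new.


v_new = 0.9·-0.74 + 0.75 = -0.666 + 0.75 = 0.084
w_new = 3.38 - 0.05·0.084 = 3.38 - 0.0042 = 3.3758

v_new=0.084, w_new=3.3758


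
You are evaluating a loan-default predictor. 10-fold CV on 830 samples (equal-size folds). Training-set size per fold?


Fold size = 830/10 = 83
Training per fold = 830 - 83 = 747

747


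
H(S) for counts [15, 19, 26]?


Probabilities: [15/60, 19/60, 26/60] ≈ [0.25, 0.3167, 0.4333]
H = -((15/60)·log₂(15/60) + (19/60)·log₂(19/60) + (26/60)·log₂(26/60))
  = 1.5481 bits

1.5481 bits


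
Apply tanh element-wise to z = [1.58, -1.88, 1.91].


tanh(1.58) = 0.9186
tanh(-1.88) = -0.9545
tanh(1.91) = 0.9571
result = [0.9186, -0.9545, 0.9571]

[0.9186, -0.9545, 0.9571]


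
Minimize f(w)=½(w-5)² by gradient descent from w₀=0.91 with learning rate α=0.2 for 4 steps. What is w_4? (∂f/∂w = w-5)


step 1: grad = 0.91-5 = -4.09; w = 0.91 - 0.2·(-4.09) = 1.728
step 2: grad = 1.728-5 = -3.272; w = 1.728 - 0.2·(-3.272) = 2.3824
step 3: grad = 2.3824-5 = -2.6176; w = 2.3824 - 0.2·(-2.6176) = 2.90592
step 4: grad = 2.90592-5 = -2.09408; w = 2.90592 - 0.2·(-2.09408) = 3.324736

3.324736


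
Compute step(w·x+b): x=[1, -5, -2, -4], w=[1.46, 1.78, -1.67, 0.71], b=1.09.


z = (1)·(1.46) + (-5)·(1.78) + (-2)·(-1.67) + (-4)·(0.71) + 1.09
  = -5.85
step(z) = 0 (z<0)

0


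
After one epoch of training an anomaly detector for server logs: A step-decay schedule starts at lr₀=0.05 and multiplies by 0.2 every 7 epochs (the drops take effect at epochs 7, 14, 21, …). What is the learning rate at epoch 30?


n_drops = ⌊30/7⌋ = 4
lr = 0.05·0.2^4 = 0.05·0.0016 = 0.00008

0.00008


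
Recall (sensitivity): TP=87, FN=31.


Recall = TP/(TP+FN)
= 87/(87+31)
= 87/118 = 73.73%

73.73%


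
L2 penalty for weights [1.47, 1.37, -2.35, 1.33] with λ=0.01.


‖w‖₂² = (1.47)² + (1.37)² + (-2.35)² + (1.33)²
     = 2.1609 + 1.8769 + 5.5225 + 1.7689
     = 11.3292
λ·‖w‖₂² = 0.01·11.3292 = 0.113292

0.113292


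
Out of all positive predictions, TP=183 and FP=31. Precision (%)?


Precision = TP/(TP+FP)
= 183/(183+31)
= 183/214 = 85.51%

85.51%


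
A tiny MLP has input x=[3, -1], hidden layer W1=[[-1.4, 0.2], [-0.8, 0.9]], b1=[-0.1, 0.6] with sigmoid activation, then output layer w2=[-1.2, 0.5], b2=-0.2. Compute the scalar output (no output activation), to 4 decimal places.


z1[0] = (-1.4)·(3) + (0.2)·(-1) - 0.1 = -4.5
z1[1] = (-0.8)·(3) + (0.9)·(-1) + 0.6 = -2.7
h = sigmoid(z1) = [0.011, 0.063]
output = (-1.2)·(0.011) + (0.5)·(0.063) - 0.2 = -0.1817

-0.1817


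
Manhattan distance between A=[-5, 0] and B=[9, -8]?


d = |-5-9| + |0+ 8|
  = 14 + 8
  = 22

22


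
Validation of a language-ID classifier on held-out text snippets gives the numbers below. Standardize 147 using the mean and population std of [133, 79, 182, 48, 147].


μ = 117.8, σ = 48.1307
z = (147 - 117.8)/48.1307 = 0.6067

0.6067


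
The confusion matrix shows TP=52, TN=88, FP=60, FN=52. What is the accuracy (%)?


Accuracy = (TP+TN)/(TP+TN+FP+FN)
= (52+88)/(252)
= 140/252 = 55.56%

55.56%


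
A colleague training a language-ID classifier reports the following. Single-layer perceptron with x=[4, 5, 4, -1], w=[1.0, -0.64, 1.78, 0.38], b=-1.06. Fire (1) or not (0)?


z = (4)·(1.0) + (5)·(-0.64) + (4)·(1.78) + (-1)·(0.38) - 1.06
  = 6.48
step(z) = 1 (z≥0)

1


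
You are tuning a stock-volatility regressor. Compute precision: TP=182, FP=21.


Precision = TP/(TP+FP)
= 182/(182+21)
= 182/203 = 89.66%

89.66%


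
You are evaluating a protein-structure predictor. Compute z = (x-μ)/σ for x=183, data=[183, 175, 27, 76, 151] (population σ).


μ = 122.4, σ = 60.846
z = (183 - 122.4)/60.846 = 0.996

0.996


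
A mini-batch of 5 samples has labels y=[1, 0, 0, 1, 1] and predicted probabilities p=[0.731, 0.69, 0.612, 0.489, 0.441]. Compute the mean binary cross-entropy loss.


L[0] = -ln(0.731) = 0.3133
L[1] = -ln(1-0.69) = -ln(0.31) = 1.1712
L[2] = -ln(1-0.612) = -ln(0.388) = 0.9467
L[3] = -ln(0.489) = 0.7154
L[4] = -ln(0.441) = 0.8187
mean = (0.3133 + 1.1712 + 0.9467 + 0.7154 + 0.8187)/5 = 0.7931

0.7931


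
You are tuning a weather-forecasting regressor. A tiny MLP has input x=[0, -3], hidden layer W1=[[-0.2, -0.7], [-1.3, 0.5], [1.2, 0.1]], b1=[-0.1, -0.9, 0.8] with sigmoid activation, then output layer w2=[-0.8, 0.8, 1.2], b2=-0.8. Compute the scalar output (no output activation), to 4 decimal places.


z1[0] = (-0.2)·(0) + (-0.7)·(-3) - 0.1 = 2.0
z1[1] = (-1.3)·(0) + (0.5)·(-3) - 0.9 = -2.4
z1[2] = (1.2)·(0) + (0.1)·(-3) + 0.8 = 0.5
h = sigmoid(z1) = [0.8808, 0.0832, 0.6225]
output = (-0.8)·(0.8808) + (0.8)·(0.0832) + (1.2)·(0.6225) - 0.8 = -0.6911

-0.6911


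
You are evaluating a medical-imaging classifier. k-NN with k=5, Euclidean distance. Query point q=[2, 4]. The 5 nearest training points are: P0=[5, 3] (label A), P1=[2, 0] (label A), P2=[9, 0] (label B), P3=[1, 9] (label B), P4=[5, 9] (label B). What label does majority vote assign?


d(q,P0) = 3.1623  (label A)
d(q,P1) = 4.0  (label A)
d(q,P2) = 8.0623  (label B)
d(q,P3) = 5.099  (label B)
d(q,P4) = 5.831  (label B)
Votes: A=2, B=3
Majority → B

B


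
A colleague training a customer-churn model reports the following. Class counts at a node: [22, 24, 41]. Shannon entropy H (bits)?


Probabilities: [22/87, 24/87, 41/87] ≈ [0.2529, 0.2759, 0.4713]
H = -((22/87)·log₂(22/87) + (24/87)·log₂(24/87) + (41/87)·log₂(41/87))
  = 1.5256 bits

1.5256 bits


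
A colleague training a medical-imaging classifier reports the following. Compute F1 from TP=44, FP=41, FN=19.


Precision = 44/85 = 0.5176
Recall = 44/63 = 0.6984
F1 = 2·P·R/(P+R) = 2·TP/(2·TP+FP+FN) = 88/(88+41+19) = 88/148 = 0.5946

0.5946


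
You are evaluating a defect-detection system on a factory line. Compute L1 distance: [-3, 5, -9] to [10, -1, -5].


d = |-3-10| + |5+ 1| + |-9+ 5|
  = 13 + 6 + 4
  = 23

23


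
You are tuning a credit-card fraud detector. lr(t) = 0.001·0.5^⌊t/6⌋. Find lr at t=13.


n_drops = ⌊13/6⌋ = 2
lr = 0.001·0.5^2 = 0.001·0.25 = 0.00025

0.00025


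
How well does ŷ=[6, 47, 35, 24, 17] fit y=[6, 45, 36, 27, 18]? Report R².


ȳ = 26.4
SS_res = Σ(y-ŷ)² = 15
SS_tot = Σ(y-ȳ)² = 925.2
R² = 1 - SS_res/SS_tot = 1 - 0.0162 = 0.9838

0.9838


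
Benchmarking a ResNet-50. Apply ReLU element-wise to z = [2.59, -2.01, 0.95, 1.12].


ReLU(2.59) = max(0, 2.59) = 2.59
ReLU(-2.01) = max(0, -2.01) = 0.0
ReLU(0.95) = max(0, 0.95) = 0.95
ReLU(1.12) = max(0, 1.12) = 1.12
result = [2.59, 0.0, 0.95, 1.12]

[2.59, 0.0, 0.95, 1.12]


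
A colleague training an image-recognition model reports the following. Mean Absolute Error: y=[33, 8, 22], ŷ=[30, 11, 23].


Absolute errors: |33-30|=3, |8-11|=3, |22-23|=1
Sum = 7
MAE = 7/3 = 7/3

7/3


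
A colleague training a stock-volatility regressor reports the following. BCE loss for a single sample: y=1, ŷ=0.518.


BCE = -[y·ln(p) + (1-y)·ln(1-p)]
= -1·ln(0.518) - 0
= -ln(0.518) = 0.6578

0.6578


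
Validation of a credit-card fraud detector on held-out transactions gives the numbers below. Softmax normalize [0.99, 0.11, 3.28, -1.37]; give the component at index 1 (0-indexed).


Exponentials: e^0.99=2.6912, e^0.11=1.1163, e^3.28=26.5758, e^-1.37=0.2541
Sum = 30.6374
Softmax = [0.0878, 0.0364, 0.8674, 0.0083]
p[1] = 1.1163/30.6374 = 0.0364

0.0364


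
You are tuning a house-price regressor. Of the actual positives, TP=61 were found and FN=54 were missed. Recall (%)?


Recall = TP/(TP+FN)
= 61/(61+54)
= 61/115 = 53.04%

53.04%


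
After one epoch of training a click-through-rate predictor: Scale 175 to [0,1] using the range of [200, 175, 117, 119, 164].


min=117, max=200
(175-117)/(200-117) = 58/83 = 0.6988

0.6988


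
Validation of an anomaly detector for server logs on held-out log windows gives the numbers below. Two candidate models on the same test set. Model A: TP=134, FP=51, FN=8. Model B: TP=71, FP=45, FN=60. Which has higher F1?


Model A: P=134/185=0.7243, R=134/142=0.9437, F1=2PR/(P+R)=2TP/(2TP+FP+FN)=268/327=0.8196
Model B: P=71/116=0.6121, R=71/131=0.542, F1=2PR/(P+R)=2TP/(2TP+FP+FN)=142/247=0.5749
0.8196 > 0.5749 → Model A

Model A


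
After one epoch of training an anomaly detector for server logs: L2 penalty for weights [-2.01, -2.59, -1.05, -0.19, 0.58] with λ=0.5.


‖w‖₂² = (-2.01)² + (-2.59)² + (-1.05)² + (-0.19)² + (0.58)²
     = 4.0401 + 6.7081 + 1.1025 + 0.0361 + 0.3364
     = 12.2232
λ·‖w‖₂² = 0.5·12.2232 = 6.1116

6.1116


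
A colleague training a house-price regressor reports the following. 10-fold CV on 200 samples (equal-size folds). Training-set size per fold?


Fold size = 200/10 = 20
Training per fold = 200 - 20 = 180

180


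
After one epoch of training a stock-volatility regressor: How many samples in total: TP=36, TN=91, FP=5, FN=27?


Total = TP + TN + FP + FN
= 36 + 91 + 5 + 27
= 159
(Predicted positive: 41, predicted negative: 118)

159


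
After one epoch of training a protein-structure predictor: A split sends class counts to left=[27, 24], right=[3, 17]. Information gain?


Parent = [30, 41], H_parent = 0.9826
H_left = 0.9975 (n=51), H_right = 0.6098 (n=20)
H_children = (51/71)·0.9975 + (20/71)·0.6098 = 0.8883
IG = 0.9826 - 0.8883 = 0.0943

0.0943


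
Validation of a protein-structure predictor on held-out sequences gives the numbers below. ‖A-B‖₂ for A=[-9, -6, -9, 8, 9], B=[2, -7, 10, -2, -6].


d = √((-9-2)² + (-6+ 7)² + (-9-10)² + (8+ 2)² + (9+ 6)²)
  = √(121 + 1 + 361 + 100 + 225)
  = √808 = 28.4253

28.4253


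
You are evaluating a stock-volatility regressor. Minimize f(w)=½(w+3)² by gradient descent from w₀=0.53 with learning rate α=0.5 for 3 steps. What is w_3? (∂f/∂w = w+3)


step 1: grad = 0.53+3 = 3.53; w = 0.53 - 0.5·(3.53) = -1.235
step 2: grad = -1.235+3 = 1.765; w = -1.235 - 0.5·(1.765) = -2.1175
step 3: grad = -2.1175+3 = 0.8825; w = -2.1175 - 0.5·(0.8825) = -2.55875

-2.55875


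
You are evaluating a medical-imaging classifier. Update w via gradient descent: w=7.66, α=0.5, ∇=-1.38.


w_new = w - α·∇
= 7.66 - 0.5·-1.38
= 7.66 + 0.69
= 8.35

8.35


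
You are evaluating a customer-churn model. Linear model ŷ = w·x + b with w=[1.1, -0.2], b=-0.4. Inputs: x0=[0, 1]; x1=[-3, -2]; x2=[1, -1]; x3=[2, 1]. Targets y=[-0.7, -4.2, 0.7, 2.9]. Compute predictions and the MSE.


ŷ0 = (1.1)·(0) + (-0.2)·(1) - 0.4 = -0.6
ŷ1 = (1.1)·(-3) + (-0.2)·(-2) - 0.4 = -3.3
ŷ2 = (1.1)·(1) + (-0.2)·(-1) - 0.4 = 0.9
ŷ3 = (1.1)·(2) + (-0.2)·(1) - 0.4 = 1.6
errors² = [0.01, 0.81, 0.04, 1.69]
MSE = 2.5500/4 = 0.6375

0.6375


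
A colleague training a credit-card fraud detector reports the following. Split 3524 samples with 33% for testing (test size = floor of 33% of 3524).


Test = ⌊3524·33/100⌋ = 1162
Train = 3524 - 1162 = 2362

Train: 2362, Test: 1162


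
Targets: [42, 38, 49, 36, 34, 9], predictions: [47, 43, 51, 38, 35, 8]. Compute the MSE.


Squared errors: (42-47)²=25, (38-43)²=25, (49-51)²=4, (36-38)²=4, (34-35)²=1, (9-8)²=1
Sum = 60
MSE = 60/6 = 10

10


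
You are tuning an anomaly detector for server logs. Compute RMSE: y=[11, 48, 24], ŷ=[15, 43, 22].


MSE = 45/3 = 15
RMSE = √(45/3) = 3.873

3.873


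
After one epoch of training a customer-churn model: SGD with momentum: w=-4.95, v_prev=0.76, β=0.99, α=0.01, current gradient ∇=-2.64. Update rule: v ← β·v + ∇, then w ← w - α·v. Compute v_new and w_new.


v_new = 0.99·0.76 - 2.64 = 0.7524 - 2.64 = -1.8876
w_new = -4.95 - 0.01·-1.8876 = -4.95 + 0.018876 = -4.931124

v_new=-1.8876, w_new=-4.931124


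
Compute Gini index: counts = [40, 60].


Probabilities: [40/100, 60/100] ≈ [0.4, 0.6]
Σpᵢ² = (1600 + 3600)/100² = 5200/10000
Gini = 1 - Σpᵢ² = 1 - 5200/10000 = 0.48

0.48


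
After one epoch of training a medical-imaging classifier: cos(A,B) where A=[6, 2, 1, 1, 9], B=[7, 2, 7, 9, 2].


A·B = 6·7 + 2·2 + 1·7 + 1·9 + 9·2 = 80
‖A‖ = √123 = 11.0905, ‖B‖ = √187 = 13.6748
cos = 80/(√123·√187) = 80/√23001 = 0.5275

0.5275


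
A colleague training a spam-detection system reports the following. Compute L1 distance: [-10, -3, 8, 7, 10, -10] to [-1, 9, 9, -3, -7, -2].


d = |-10+ 1| + |-3-9| + |8-9| + |7+ 3| + |10+ 7| + |-10+ 2|
  = 9 + 12 + 1 + 10 + 17 + 8
  = 57

57


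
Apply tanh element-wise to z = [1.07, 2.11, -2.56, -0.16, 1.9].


tanh(1.07) = 0.7895
tanh(2.11) = 0.971
tanh(-2.56) = -0.9881
tanh(-0.16) = -0.1586
tanh(1.9) = 0.9562
result = [0.7895, 0.971, -0.9881, -0.1586, 0.9562]

[0.7895, 0.971, -0.9881, -0.1586, 0.9562]


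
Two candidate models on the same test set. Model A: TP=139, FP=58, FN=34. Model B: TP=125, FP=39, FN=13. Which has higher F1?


Model A: P=139/197=0.7056, R=139/173=0.8035, F1=2PR/(P+R)=2TP/(2TP+FP+FN)=278/370=0.7514
Model B: P=125/164=0.7622, R=125/138=0.9058, F1=2PR/(P+R)=2TP/(2TP+FP+FN)=250/302=0.8278
0.7514 < 0.8278 → Model B

Model B


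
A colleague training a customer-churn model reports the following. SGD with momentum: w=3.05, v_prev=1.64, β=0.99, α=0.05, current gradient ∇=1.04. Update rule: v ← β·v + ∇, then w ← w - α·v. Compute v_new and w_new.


v_new = 0.99·1.64 + 1.04 = 1.6236 + 1.04 = 2.6636
w_new = 3.05 - 0.05·2.6636 = 3.05 - 0.13318 = 2.91682

v_new=2.6636, w_new=2.91682


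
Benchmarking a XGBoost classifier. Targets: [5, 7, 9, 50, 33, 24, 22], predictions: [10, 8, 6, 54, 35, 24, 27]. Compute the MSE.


Squared errors: (5-10)²=25, (7-8)²=1, (9-6)²=9, (50-54)²=16, (33-35)²=4, (24-24)²=0, (22-27)²=25
Sum = 80
MSE = 80/7 = 80/7

80/7


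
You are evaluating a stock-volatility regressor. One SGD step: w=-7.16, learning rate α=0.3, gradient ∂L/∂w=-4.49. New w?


w_new = w - α·∇
= -7.16 - 0.3·-4.49
= -7.16 + 1.347
= -5.813

-5.813


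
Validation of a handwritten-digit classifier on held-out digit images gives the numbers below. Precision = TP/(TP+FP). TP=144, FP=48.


Precision = TP/(TP+FP)
= 144/(144+48)
= 144/192 = 75.0%

75.0%


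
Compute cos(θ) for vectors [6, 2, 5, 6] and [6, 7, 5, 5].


A·B = 6·6 + 2·7 + 5·5 + 6·5 = 105
‖A‖ = √101 = 10.0499, ‖B‖ = √135 = 11.619
cos = 105/(√101·√135) = 105/√13635 = 0.8992

0.8992


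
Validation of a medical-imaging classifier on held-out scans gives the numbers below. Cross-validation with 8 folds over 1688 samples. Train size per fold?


Fold size = 1688/8 = 211
Training per fold = 1688 - 211 = 1477

1477


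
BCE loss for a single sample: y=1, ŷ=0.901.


BCE = -[y·ln(p) + (1-y)·ln(1-p)]
= -1·ln(0.901) - 0
= -ln(0.901) = 0.1043

0.1043


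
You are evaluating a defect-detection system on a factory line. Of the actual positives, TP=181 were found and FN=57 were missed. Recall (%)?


Recall = TP/(TP+FN)
= 181/(181+57)
= 181/238 = 76.05%

76.05%


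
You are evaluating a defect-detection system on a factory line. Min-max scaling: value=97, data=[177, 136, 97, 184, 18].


min=18, max=184
(97-18)/(184-18) = 79/166 = 0.4759

0.4759


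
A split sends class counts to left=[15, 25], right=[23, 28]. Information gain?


Parent = [38, 53], H_parent = 0.9803
H_left = 0.9544 (n=40), H_right = 0.9931 (n=51)
H_children = (40/91)·0.9544 + (51/91)·0.9931 = 0.9761
IG = 0.9803 - 0.9761 = 0.0042

0.0042


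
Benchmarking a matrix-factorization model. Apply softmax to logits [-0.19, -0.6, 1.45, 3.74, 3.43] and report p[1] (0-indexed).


Exponentials: e^-0.19=0.827, e^-0.6=0.5488, e^1.45=4.2631, e^3.74=42.098, e^3.43=30.8766
Sum = 78.6135
Softmax = [0.0105, 0.007, 0.0542, 0.5355, 0.3928]
p[1] = 0.5488/78.6135 = 0.007

0.007


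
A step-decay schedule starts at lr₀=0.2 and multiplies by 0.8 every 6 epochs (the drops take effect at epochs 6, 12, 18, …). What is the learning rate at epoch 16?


n_drops = ⌊16/6⌋ = 2
lr = 0.2·0.8^2 = 0.2·0.64 = 0.128

0.128


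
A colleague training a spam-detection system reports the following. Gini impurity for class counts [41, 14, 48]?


Probabilities: [41/103, 14/103, 48/103] ≈ [0.3981, 0.1359, 0.466]
Σpᵢ² = (1681 + 196 + 2304)/103² = 4181/10609
Gini = 1 - Σpᵢ² = 1 - 4181/10609 = 0.6059

0.6059


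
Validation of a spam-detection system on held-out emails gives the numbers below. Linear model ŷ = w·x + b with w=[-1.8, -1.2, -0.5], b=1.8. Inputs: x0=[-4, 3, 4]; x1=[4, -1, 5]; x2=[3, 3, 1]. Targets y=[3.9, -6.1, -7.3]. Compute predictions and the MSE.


ŷ0 = (-1.8)·(-4) + (-1.2)·(3) + (-0.5)·(4) + 1.8 = 3.4
ŷ1 = (-1.8)·(4) + (-1.2)·(-1) + (-0.5)·(5) + 1.8 = -6.7
ŷ2 = (-1.8)·(3) + (-1.2)·(3) + (-0.5)·(1) + 1.8 = -7.7
errors² = [0.25, 0.36, 0.16]
MSE = 0.7700/3 = 0.2567

0.2567


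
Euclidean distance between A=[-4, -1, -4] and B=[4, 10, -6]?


d = √((-4-4)² + (-1-10)² + (-4+ 6)²)
  = √(64 + 121 + 4)
  = √189 = 13.7477

13.7477


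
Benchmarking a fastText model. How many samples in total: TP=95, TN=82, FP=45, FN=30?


Total = TP + TN + FP + FN
= 95 + 82 + 45 + 30
= 252
(Predicted positive: 140, predicted negative: 112)

252


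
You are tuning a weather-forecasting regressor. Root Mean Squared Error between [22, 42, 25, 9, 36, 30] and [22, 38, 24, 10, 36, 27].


MSE = 27/6 = 4.5
RMSE = √(27/6) = 2.1213

2.1213


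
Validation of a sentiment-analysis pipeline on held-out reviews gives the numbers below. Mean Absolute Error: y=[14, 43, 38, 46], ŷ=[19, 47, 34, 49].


Absolute errors: |14-19|=5, |43-47|=4, |38-34|=4, |46-49|=3
Sum = 16
MAE = 16/4 = 4

4


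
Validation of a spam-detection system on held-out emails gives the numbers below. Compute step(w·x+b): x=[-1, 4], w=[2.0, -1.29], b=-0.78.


z = (-1)·(2.0) + (4)·(-1.29) - 0.78
  = -7.94
step(z) = 0 (z<0)

0


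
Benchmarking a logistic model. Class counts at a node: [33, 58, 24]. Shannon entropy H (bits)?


Probabilities: [33/115, 58/115, 24/115] ≈ [0.287, 0.5043, 0.2087]
H = -((33/115)·log₂(33/115) + (58/115)·log₂(58/115) + (24/115)·log₂(24/115))
  = 1.4866 bits

1.4866 bits


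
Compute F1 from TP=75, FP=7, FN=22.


Precision = 75/82 = 0.9146
Recall = 75/97 = 0.7732
F1 = 2·P·R/(P+R) = 2·TP/(2·TP+FP+FN) = 150/(150+7+22) = 150/179 = 0.838

0.838


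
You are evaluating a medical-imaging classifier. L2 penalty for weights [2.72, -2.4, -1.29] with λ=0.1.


‖w‖₂² = (2.72)² + (-2.4)² + (-1.29)²
     = 7.3984 + 5.76 + 1.6641
     = 14.8225
λ·‖w‖₂² = 0.1·14.8225 = 1.48225

1.48225


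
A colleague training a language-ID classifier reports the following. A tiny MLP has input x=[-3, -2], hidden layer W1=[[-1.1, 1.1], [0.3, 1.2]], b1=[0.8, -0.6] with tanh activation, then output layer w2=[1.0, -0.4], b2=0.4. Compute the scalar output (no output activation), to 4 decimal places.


z1[0] = (-1.1)·(-3) + (1.1)·(-2) + 0.8 = 1.9
z1[1] = (0.3)·(-3) + (1.2)·(-2) - 0.6 = -3.9
h = tanh(z1) = [0.9562, -0.9992]
output = (1.0)·(0.9562) + (-0.4)·(-0.9992) + 0.4 = 1.7559

1.7559


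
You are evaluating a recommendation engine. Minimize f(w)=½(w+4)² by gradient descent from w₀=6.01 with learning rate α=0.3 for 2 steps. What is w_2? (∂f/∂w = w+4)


step 1: grad = 6.01+4 = 10.01; w = 6.01 - 0.3·(10.01) = 3.007
step 2: grad = 3.007+4 = 7.007; w = 3.007 - 0.3·(7.007) = 0.9049

0.9049


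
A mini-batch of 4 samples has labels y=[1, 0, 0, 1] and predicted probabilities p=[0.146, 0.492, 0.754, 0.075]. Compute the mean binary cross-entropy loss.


L[0] = -ln(0.146) = 1.9241
L[1] = -ln(1-0.492) = -ln(0.508) = 0.6773
L[2] = -ln(1-0.754) = -ln(0.246) = 1.4024
L[3] = -ln(0.075) = 2.5903
mean = (1.9241 + 0.6773 + 1.4024 + 2.5903)/4 = 1.6485

1.6485


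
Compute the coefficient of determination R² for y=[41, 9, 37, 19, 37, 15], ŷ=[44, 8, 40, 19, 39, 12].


ȳ = 26.3333
SS_res = Σ(y-ŷ)² = 32
SS_tot = Σ(y-ȳ)² = 925.33
R² = 1 - SS_res/SS_tot = 1 - 0.0346 = 0.9654

0.9654


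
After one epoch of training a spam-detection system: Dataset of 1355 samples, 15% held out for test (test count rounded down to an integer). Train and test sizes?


Test = ⌊1355·15/100⌋ = 203
Train = 1355 - 203 = 1152

Train: 1152, Test: 203


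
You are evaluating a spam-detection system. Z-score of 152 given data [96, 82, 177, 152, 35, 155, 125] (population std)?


μ = 117.4286, σ = 45.8596
z = (152 - 117.4286)/45.8596 = 0.7539

0.7539


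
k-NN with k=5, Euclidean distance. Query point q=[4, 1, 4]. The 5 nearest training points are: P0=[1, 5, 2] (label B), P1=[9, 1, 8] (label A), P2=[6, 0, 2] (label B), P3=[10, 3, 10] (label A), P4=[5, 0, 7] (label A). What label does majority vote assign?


d(q,P0) = 5.3852  (label B)
d(q,P1) = 6.4031  (label A)
d(q,P2) = 3.0  (label B)
d(q,P3) = 8.7178  (label A)
d(q,P4) = 3.3166  (label A)
Votes: A=3, B=2
Majority → A

A


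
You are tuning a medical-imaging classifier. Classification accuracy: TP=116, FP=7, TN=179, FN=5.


Accuracy = (TP+TN)/(TP+TN+FP+FN)
= (116+179)/(307)
= 295/307 = 96.09%

96.09%


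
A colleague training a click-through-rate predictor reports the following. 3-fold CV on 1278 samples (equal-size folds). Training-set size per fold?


Fold size = 1278/3 = 426
Training per fold = 1278 - 426 = 852

852


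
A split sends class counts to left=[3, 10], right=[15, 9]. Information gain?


Parent = [18, 19], H_parent = 0.9995
H_left = 0.7793 (n=13), H_right = 0.9544 (n=24)
H_children = (13/37)·0.7793 + (24/37)·0.9544 = 0.8929
IG = 0.9995 - 0.8929 = 0.1066

0.1066


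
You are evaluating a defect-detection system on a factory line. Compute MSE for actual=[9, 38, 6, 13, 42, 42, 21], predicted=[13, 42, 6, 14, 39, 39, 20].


Squared errors: (9-13)²=16, (38-42)²=16, (6-6)²=0, (13-14)²=1, (42-39)²=9, (42-39)²=9, (21-20)²=1
Sum = 52
MSE = 52/7 = 52/7

52/7


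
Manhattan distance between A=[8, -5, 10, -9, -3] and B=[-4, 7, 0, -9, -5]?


d = |8+ 4| + |-5-7| + |10-0| + |-9+ 9| + |-3+ 5|
  = 12 + 12 + 10 + 0 + 2
  = 36

36


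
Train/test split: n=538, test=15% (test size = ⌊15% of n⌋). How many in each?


Test = ⌊538·15/100⌋ = 80
Train = 538 - 80 = 458

Train: 458, Test: 80


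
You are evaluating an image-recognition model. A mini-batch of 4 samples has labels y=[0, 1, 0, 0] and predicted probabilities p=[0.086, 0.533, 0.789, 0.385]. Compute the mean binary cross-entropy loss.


L[0] = -ln(1-0.086) = -ln(0.914) = 0.0899
L[1] = -ln(0.533) = 0.6292
L[2] = -ln(1-0.789) = -ln(0.211) = 1.5559
L[3] = -ln(1-0.385) = -ln(0.615) = 0.4861
mean = (0.0899 + 0.6292 + 1.5559 + 0.4861)/4 = 0.6903

0.6903


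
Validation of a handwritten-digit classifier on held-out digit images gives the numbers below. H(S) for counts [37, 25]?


Probabilities: [37/62, 25/62] ≈ [0.5968, 0.4032]
H = -((37/62)·log₂(37/62) + (25/62)·log₂(25/62))
  = 0.9728 bits

0.9728 bits


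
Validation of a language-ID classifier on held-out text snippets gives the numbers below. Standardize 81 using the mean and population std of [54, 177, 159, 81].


μ = 117.75, σ = 51.5431
z = (81 - 117.75)/51.5431 = -0.713

-0.713


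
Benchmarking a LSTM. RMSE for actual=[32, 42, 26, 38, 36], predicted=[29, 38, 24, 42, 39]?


MSE = 54/5 = 10.8
RMSE = √(54/5) = 3.2863

3.2863


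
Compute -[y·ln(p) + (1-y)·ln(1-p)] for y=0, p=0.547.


BCE = -[y·ln(p) + (1-y)·ln(1-p)]
= -0 - 1·ln(1-0.547)
= -ln(0.453) = 0.7919

0.7919


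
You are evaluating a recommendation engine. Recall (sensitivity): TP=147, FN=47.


Recall = TP/(TP+FN)
= 147/(147+47)
= 147/194 = 75.77%

75.77%


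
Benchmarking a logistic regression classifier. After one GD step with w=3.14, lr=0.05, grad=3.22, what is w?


w_new = w - α·∇
= 3.14 - 0.05·3.22
= 3.14 - 0.161
= 2.979

2.979


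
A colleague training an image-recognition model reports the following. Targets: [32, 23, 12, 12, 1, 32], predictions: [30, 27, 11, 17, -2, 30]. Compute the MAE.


Absolute errors: |32-30|=2, |23-27|=4, |12-11|=1, |12-17|=5, |1+ 2|=3, |32-30|=2
Sum = 17
MAE = 17/6 = 17/6

17/6


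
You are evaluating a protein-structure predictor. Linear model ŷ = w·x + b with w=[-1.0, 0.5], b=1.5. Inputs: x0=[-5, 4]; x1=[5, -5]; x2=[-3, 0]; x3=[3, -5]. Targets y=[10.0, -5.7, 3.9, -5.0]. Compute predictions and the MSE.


ŷ0 = (-1.0)·(-5) + (0.5)·(4) + 1.5 = 8.5
ŷ1 = (-1.0)·(5) + (0.5)·(-5) + 1.5 = -6.0
ŷ2 = (-1.0)·(-3) + (0.5)·(0) + 1.5 = 4.5
ŷ3 = (-1.0)·(3) + (0.5)·(-5) + 1.5 = -4.0
errors² = [2.25, 0.09, 0.36, 1.0]
MSE = 3.7000/4 = 0.925

0.925


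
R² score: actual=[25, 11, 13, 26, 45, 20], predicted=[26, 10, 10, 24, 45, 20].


ȳ = 23.3333
SS_res = Σ(y-ŷ)² = 15
SS_tot = Σ(y-ȳ)² = 749.33
R² = 1 - SS_res/SS_tot = 1 - 0.02 = 0.98

0.98


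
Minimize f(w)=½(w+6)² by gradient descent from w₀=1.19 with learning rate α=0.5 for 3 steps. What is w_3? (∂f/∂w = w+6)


step 1: grad = 1.19+6 = 7.19; w = 1.19 - 0.5·(7.19) = -2.405
step 2: grad = -2.405+6 = 3.595; w = -2.405 - 0.5·(3.595) = -4.2025
step 3: grad = -4.2025+6 = 1.7975; w = -4.2025 - 0.5·(1.7975) = -5.10125

-5.10125


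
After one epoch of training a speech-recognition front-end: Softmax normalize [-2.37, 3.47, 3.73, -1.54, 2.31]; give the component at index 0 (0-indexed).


Exponentials: e^-2.37=0.0935, e^3.47=32.1367, e^3.73=41.6791, e^-1.54=0.2144, e^2.31=10.0744
Sum = 84.1981
Softmax = [0.0011, 0.3817, 0.495, 0.0025, 0.1197]
p[0] = 0.0935/84.1981 = 0.0011

0.0011


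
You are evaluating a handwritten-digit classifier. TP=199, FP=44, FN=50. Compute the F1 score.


Precision = 199/243 = 0.8189
Recall = 199/249 = 0.7992
F1 = 2·P·R/(P+R) = 2·TP/(2·TP+FP+FN) = 398/(398+44+50) = 398/492 = 0.8089

0.8089


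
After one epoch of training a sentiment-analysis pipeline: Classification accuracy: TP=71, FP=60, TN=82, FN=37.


Accuracy = (TP+TN)/(TP+TN+FP+FN)
= (71+82)/(250)
= 153/250 = 61.2%

61.2%


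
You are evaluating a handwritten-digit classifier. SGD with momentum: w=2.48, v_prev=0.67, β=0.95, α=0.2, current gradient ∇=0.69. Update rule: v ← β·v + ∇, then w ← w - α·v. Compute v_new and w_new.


v_new = 0.95·0.67 + 0.69 = 0.6365 + 0.69 = 1.3265
w_new = 2.48 - 0.2·1.3265 = 2.48 - 0.2653 = 2.2147

v_new=1.3265, w_new=2.2147


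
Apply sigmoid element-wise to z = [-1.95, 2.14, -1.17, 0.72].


σ(-1.95) = 1/(1+e^1.95) = 0.1246
σ(2.14) = 1/(1+e^-2.14) = 0.8947
σ(-1.17) = 1/(1+e^1.17) = 0.2369
σ(0.72) = 1/(1+e^-0.72) = 0.6726
result = [0.1246, 0.8947, 0.2369, 0.6726]

[0.1246, 0.8947, 0.2369, 0.6726]


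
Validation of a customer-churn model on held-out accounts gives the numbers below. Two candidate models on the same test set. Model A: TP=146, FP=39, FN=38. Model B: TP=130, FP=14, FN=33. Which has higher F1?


Model A: P=146/185=0.7892, R=146/184=0.7935, F1=2PR/(P+R)=2TP/(2TP+FP+FN)=292/369=0.7913
Model B: P=130/144=0.9028, R=130/163=0.7975, F1=2PR/(P+R)=2TP/(2TP+FP+FN)=260/307=0.8469
0.7913 < 0.8469 → Model B

Model B


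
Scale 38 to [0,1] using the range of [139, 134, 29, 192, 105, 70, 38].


min=29, max=192
(38-29)/(192-29) = 9/163 = 0.0552

0.0552


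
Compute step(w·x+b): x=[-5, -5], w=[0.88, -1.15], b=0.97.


z = (-5)·(0.88) + (-5)·(-1.15) + 0.97
  = 2.32
step(z) = 1 (z≥0)

1


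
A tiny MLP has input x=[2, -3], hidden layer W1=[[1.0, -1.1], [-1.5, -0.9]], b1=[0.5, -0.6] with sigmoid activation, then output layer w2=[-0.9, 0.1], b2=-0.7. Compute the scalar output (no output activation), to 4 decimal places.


z1[0] = (1.0)·(2) + (-1.1)·(-3) + 0.5 = 5.8
z1[1] = (-1.5)·(2) + (-0.9)·(-3) - 0.6 = -0.9
h = sigmoid(z1) = [0.997, 0.2891]
output = (-0.9)·(0.997) + (0.1)·(0.2891) - 0.7 = -1.5684

-1.5684


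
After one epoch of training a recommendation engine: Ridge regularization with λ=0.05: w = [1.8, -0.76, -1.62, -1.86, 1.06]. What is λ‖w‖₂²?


‖w‖₂² = (1.8)² + (-0.76)² + (-1.62)² + (-1.86)² + (1.06)²
     = 3.24 + 0.5776 + 2.6244 + 3.4596 + 1.1236
     = 11.0252
λ·‖w‖₂² = 0.05·11.0252 = 0.55126

0.55126


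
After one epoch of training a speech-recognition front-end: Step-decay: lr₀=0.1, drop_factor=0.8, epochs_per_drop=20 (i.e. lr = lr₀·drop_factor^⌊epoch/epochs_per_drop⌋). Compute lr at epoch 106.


n_drops = ⌊106/20⌋ = 5
lr = 0.1·0.8^5 = 0.1·0.32768 = 0.032768

0.032768


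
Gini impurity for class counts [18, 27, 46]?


Probabilities: [18/91, 27/91, 46/91] ≈ [0.1978, 0.2967, 0.5055]
Σpᵢ² = (324 + 729 + 2116)/91² = 3169/8281
Gini = 1 - Σpᵢ² = 1 - 3169/8281 = 0.6173

0.6173


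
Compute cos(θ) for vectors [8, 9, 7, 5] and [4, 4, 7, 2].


A·B = 8·4 + 9·4 + 7·7 + 5·2 = 127
‖A‖ = √219 = 14.7986, ‖B‖ = √85 = 9.2195
cos = 127/(√219·√85) = 127/√18615 = 0.9308

0.9308


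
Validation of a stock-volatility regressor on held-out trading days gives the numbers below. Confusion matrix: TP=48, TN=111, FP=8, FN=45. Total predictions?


Total = TP + TN + FP + FN
= 48 + 111 + 8 + 45
= 212
(Predicted positive: 56, predicted negative: 156)

212
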